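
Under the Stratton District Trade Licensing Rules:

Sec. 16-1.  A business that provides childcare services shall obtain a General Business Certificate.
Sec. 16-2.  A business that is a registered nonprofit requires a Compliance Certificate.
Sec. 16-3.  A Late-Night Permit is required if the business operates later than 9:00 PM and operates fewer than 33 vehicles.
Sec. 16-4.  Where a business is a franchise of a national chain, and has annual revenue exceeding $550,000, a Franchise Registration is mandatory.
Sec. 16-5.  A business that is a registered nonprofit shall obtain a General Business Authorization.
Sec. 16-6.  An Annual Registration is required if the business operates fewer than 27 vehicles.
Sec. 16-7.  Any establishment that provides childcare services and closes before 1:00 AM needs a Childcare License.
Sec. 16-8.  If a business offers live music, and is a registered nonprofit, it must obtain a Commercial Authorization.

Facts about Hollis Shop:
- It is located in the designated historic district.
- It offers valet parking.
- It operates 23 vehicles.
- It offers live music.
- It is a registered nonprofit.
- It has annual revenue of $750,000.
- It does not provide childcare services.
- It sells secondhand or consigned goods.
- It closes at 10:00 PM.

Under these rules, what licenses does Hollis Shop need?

Sec. 16-1. does not provide childcare services → General Business Certificate not required.
Sec. 16-2. is a registered nonprofit → Compliance Certificate required.
Sec. 16-3. closes 10:00 PM, after 9:00 PM; vehicles 23 < 33 → Late-Night Permit required.
Sec. 16-4. is a registered nonprofit (not: is a franchise of a national chain); revenue $750,000 > $550,000 → Franchise Registration not required.
Sec. 16-5. is a registered nonprofit → General Business Authorization required.
Sec. 16-6. vehicles 23 < 27 → Annual Registration required.
Sec. 16-7. does not provide childcare services; closes 10:00 PM, at/before 1:00 AM → Childcare License not required.
Sec. 16-8. offers live music; is a registered nonprofit → Commercial Authorization required.

Annual Registration, Commercial Authorization, Compliance Certificate, General Business Authorization, Late-Night Permit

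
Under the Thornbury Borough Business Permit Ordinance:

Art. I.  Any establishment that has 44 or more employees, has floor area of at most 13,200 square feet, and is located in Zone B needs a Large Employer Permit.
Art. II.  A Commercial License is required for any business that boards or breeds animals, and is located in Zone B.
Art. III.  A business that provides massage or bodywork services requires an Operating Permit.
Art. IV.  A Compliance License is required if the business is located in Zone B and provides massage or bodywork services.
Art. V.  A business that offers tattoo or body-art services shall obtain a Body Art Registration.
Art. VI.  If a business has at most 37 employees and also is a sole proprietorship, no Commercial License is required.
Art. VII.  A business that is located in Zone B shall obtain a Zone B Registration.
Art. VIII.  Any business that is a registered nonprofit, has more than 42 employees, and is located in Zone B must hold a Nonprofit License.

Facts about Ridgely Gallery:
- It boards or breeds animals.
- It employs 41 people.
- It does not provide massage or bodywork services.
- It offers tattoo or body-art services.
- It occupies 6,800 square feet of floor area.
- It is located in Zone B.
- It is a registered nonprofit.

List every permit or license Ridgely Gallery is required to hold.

Body Art Registration, Commercial License, Zone B Registration

Art. I. employees 41 < 44; floor area 6,800 square feet ≤ 13,200 square feet; is located in Zone B → Large Employer Permit not required.
Art. II. boards or breeds animals; is located in Zone B → Commercial License required.
Art. III. does not provide massage or bodywork services → Operating Permit not required.
Art. IV. is located in Zone B; does not provide massage or bodywork services → Compliance License not required.
Art. V. offers tattoo or body-art services → Body Art Registration required.
Art. VI. employees 41 > 37; is a registered nonprofit (not: is a sole proprietorship) → Commercial License exemption does not apply.
Art. VII. is located in Zone B → Zone B Registration required.
Art. VIII. is a registered nonprofit; employees 41 ≤ 42; is located in Zone B → Nonprofit License not required.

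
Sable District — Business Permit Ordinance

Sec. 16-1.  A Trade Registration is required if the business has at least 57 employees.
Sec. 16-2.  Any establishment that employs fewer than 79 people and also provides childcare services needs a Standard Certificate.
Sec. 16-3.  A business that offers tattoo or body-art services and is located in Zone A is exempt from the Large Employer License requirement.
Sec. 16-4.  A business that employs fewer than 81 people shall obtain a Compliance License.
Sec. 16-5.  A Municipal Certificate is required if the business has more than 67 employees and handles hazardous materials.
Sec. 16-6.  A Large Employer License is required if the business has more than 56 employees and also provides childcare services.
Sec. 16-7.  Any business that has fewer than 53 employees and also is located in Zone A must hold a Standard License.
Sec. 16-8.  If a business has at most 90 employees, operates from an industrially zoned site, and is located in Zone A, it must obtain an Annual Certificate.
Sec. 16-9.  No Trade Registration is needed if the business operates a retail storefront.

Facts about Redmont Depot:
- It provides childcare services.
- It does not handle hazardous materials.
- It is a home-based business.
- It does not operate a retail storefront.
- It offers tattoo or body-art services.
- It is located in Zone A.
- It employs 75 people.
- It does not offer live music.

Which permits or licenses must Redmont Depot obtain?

Sec. 16-1. employees 75 ≥ 57 → Trade Registration required.
Sec. 16-2. employees 75 < 79; provides childcare services → Standard Certificate required.
Sec. 16-3. offers tattoo or body-art services; is located in Zone A → exempt from Large Employer License.
Sec. 16-4. employees 75 < 81 → Compliance License required.
Sec. 16-5. employees 75 > 67; does not handle hazardous materials → Municipal Certificate not required.
Sec. 16-6. employees 75 > 56; provides childcare services → Large Employer License required.
Sec. 16-7. employees 75 ≥ 53; is located in Zone A → Standard License not required.
Sec. 16-8. employees 75 ≤ 90; is a home-based business (not: operates from an industrially zoned site); is located in Zone A → Annual Certificate not required.
Sec. 16-9. does not operate a retail storefront → Trade Registration exemption does not apply.

Compliance License, Standard Certificate, Trade Registration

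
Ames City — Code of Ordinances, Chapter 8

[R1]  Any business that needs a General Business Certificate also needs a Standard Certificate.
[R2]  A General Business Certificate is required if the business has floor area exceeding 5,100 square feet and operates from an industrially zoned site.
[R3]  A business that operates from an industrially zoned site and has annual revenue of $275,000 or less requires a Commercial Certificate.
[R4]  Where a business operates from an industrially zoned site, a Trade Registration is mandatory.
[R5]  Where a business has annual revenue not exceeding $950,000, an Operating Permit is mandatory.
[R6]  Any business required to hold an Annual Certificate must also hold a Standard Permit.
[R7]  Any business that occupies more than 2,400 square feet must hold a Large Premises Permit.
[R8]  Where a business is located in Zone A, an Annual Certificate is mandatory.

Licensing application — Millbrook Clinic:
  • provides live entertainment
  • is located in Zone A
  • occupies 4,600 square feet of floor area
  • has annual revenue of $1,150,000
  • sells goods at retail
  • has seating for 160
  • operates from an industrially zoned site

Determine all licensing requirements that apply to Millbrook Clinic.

Annual Certificate, Large Premises Permit, Standard Permit, Trade Registration

[R1] General Business Certificate is not required → no effect.
[R2] floor area 4,600 square feet ≤ 5,100 square feet; operates from an industrially zoned site → General Business Certificate not required.
[R3] operates from an industrially zoned site; revenue $1,150,000 > $275,000 → Commercial Certificate not required.
[R4] operates from an industrially zoned site → Trade Registration required.
[R5] revenue $1,150,000 > $950,000 → Operating Permit not required.
[R6] Annual Certificate is required → Standard Permit also required.
[R7] floor area 4,600 square feet > 2,400 square feet → Large Premises Permit required.
[R8] is located in Zone A → Annual Certificate required.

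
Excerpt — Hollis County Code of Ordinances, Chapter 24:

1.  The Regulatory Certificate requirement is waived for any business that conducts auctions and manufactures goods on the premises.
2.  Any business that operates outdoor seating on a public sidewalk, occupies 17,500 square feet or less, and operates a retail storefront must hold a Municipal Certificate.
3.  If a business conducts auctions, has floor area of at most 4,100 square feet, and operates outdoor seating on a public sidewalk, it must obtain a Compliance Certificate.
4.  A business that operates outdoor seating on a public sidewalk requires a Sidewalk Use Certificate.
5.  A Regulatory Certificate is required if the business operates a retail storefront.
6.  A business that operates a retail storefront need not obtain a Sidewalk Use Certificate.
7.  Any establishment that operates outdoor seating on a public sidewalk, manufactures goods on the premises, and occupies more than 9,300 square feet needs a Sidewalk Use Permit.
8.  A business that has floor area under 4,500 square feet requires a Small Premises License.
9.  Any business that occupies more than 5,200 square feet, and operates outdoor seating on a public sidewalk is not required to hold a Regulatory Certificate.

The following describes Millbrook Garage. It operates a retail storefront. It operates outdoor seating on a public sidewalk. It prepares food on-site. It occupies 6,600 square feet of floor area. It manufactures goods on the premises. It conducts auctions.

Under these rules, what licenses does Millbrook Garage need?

1. conducts auctions; manufactures goods on the premises → exempt from Regulatory Certificate.
2. operates outdoor seating on a public sidewalk; floor area 6,600 square feet ≤ 17,500 square feet; operates a retail storefront → Municipal Certificate required.
3. conducts auctions; floor area 6,600 square feet > 4,100 square feet; operates outdoor seating on a public sidewalk → Compliance Certificate not required.
4. operates outdoor seating on a public sidewalk → Sidewalk Use Certificate required.
5. operates a retail storefront → Regulatory Certificate required.
6. operates a retail storefront → exempt from Sidewalk Use Certificate.
7. operates outdoor seating on a public sidewalk; manufactures goods on the premises; floor area 6,600 square feet ≤ 9,300 square feet → Sidewalk Use Permit not required.
8. floor area 6,600 square feet ≥ 4,500 square feet → Small Premises License not required.
9. floor area 6,600 square feet > 5,200 square feet; operates outdoor seating on a public sidewalk → exempt from Regulatory Certificate.

Municipal Certificate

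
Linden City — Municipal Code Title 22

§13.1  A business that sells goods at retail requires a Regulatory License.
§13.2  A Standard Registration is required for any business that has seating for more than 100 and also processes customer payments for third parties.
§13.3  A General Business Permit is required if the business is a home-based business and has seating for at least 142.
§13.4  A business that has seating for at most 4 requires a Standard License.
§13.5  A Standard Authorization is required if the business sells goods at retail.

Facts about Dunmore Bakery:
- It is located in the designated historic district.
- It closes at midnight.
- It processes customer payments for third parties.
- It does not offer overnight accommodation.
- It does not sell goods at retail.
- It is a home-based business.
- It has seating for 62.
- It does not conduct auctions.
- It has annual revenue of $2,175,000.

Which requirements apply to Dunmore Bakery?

§13.1 does not sell goods at retail → Regulatory License not required.
§13.2 seating 62 ≤ 100; processes customer payments for third parties → Standard Registration not required.
§13.3 is a home-based business; seating 62 < 142 → General Business Permit not required.
§13.4 seating 62 > 4 → Standard License not required.
§13.5 does not sell goods at retail → Standard Authorization not required.

None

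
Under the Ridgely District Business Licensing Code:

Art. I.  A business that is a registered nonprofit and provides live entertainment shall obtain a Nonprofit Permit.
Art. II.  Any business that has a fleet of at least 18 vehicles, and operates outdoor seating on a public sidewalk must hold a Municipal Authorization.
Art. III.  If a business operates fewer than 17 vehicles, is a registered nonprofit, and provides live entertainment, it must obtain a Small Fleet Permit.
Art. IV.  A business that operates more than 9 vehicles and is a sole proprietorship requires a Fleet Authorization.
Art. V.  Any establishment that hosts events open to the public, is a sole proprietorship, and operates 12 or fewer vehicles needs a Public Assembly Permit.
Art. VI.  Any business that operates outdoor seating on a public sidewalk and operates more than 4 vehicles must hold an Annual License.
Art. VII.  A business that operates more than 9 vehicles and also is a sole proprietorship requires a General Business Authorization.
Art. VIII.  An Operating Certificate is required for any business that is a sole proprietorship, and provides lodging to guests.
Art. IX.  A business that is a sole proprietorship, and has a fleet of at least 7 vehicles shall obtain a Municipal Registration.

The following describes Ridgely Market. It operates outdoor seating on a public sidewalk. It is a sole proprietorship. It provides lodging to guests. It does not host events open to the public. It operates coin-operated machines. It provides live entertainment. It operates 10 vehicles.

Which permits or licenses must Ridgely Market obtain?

Art. I. is a sole proprietorship (not: is a registered nonprofit); provides live entertainment → Nonprofit Permit not required.
Art. II. vehicles 10 < 18; operates outdoor seating on a public sidewalk → Municipal Authorization not required.
Art. III. vehicles 10 < 17; is a sole proprietorship (not: is a registered nonprofit); provides live entertainment → Small Fleet Permit not required.
Art. IV. vehicles 10 > 9; is a sole proprietorship → Fleet Authorization required.
Art. V. does not host events open to the public; is a sole proprietorship; vehicles 10 ≤ 12 → Public Assembly Permit not required.
Art. VI. operates outdoor seating on a public sidewalk; vehicles 10 > 4 → Annual License required.
Art. VII. vehicles 10 > 9; is a sole proprietorship → General Business Authorization required.
Art. VIII. is a sole proprietorship; provides lodging to guests → Operating Certificate required.
Art. IX. is a sole proprietorship; vehicles 10 ≥ 7 → Municipal Registration required.

Annual License, Fleet Authorization, General Business Authorization, Municipal Registration, Operating Certificate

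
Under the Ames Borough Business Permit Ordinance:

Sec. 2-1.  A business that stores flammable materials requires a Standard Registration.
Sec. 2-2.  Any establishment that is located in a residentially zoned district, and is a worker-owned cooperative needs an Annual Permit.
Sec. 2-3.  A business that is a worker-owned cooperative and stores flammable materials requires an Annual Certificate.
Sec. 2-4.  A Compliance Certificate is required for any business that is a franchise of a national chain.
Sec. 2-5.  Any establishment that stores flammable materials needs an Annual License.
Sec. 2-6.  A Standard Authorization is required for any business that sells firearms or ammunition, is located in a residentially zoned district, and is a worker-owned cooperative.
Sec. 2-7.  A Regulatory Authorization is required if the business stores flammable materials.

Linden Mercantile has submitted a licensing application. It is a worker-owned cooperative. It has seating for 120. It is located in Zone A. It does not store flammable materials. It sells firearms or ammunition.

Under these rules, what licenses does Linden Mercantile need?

Sec. 2-1. does not store flammable materials → Standard Registration not required.
Sec. 2-2. is located in Zone A (not: is located in a residentially zoned district); is a worker-owned cooperative → Annual Permit not required.
Sec. 2-3. is a worker-owned cooperative; does not store flammable materials → Annual Certificate not required.
Sec. 2-4. is a worker-owned cooperative (not: is a franchise of a national chain) → Compliance Certificate not required.
Sec. 2-5. does not store flammable materials → Annual License not required.
Sec. 2-6. sells firearms or ammunition; is located in Zone A (not: is located in a residentially zoned district); is a worker-owned cooperative → Standard Authorization not required.
Sec. 2-7. does not store flammable materials → Regulatory Authorization not required.

None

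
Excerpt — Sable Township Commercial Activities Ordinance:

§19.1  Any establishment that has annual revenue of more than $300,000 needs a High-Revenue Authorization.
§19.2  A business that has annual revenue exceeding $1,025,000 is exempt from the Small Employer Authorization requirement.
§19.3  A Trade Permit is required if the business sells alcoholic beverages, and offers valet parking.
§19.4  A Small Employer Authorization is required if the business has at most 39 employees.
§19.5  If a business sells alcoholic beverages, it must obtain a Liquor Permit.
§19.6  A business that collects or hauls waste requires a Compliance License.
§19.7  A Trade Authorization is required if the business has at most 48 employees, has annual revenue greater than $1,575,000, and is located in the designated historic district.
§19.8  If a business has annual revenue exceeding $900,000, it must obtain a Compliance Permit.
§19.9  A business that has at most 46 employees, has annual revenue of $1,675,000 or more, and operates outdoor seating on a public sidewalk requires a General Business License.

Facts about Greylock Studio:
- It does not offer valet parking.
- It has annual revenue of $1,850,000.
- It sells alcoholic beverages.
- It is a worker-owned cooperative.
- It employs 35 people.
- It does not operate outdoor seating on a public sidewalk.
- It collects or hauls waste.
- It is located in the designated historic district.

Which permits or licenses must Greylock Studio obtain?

Compliance License, Compliance Permit, High-Revenue Authorization, Liquor Permit, Trade Authorization

§19.1 revenue $1,850,000 > $300,000 → High-Revenue Authorization required.
§19.2 revenue $1,850,000 > $1,025,000 → exempt from Small Employer Authorization.
§19.3 sells alcoholic beverages; does not offer valet parking → Trade Permit not required.
§19.4 employees 35 ≤ 39 → Small Employer Authorization required.
§19.5 sells alcoholic beverages → Liquor Permit required.
§19.6 collects or hauls waste → Compliance License required.
§19.7 employees 35 ≤ 48; revenue $1,850,000 > $1,575,000; is located in the designated historic district → Trade Authorization required.
§19.8 revenue $1,850,000 > $900,000 → Compliance Permit required.
§19.9 employees 35 ≤ 46; revenue $1,850,000 ≥ $1,675,000; does not operate outdoor seating on a public sidewalk → General Business License not required.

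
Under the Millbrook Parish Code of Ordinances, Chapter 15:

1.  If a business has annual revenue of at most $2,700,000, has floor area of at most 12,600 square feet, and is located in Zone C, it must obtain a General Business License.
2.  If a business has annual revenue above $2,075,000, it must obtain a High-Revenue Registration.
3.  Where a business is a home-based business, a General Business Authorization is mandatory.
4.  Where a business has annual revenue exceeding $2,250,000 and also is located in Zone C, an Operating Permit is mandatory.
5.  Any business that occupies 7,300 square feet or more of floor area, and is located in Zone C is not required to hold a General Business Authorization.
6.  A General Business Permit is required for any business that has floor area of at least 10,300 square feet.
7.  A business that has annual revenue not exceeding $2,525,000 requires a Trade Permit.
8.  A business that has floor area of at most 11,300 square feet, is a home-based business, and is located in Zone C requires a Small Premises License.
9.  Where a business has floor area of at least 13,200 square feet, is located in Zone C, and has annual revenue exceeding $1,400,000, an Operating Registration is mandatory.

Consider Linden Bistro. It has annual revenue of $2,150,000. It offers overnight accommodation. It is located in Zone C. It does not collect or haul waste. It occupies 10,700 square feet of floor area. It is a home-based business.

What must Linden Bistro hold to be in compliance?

General Business License, General Business Permit, High-Revenue Registration, Small Premises License, Trade Permit

1. revenue $2,150,000 ≤ $2,700,000; floor area 10,700 square feet ≤ 12,600 square feet; is located in Zone C → General Business License required.
2. revenue $2,150,000 > $2,075,000 → High-Revenue Registration required.
3. is a home-based business → General Business Authorization required.
4. revenue $2,150,000 ≤ $2,250,000; is located in Zone C → Operating Permit not required.
5. floor area 10,700 square feet ≥ 7,300 square feet; is located in Zone C → exempt from General Business Authorization.
6. floor area 10,700 square feet ≥ 10,300 square feet → General Business Permit required.
7. revenue $2,150,000 ≤ $2,525,000 → Trade Permit required.
8. floor area 10,700 square feet ≤ 11,300 square feet; is a home-based business; is located in Zone C → Small Premises License required.
9. floor area 10,700 square feet < 13,200 square feet; is located in Zone C; revenue $2,150,000 > $1,400,000 → Operating Registration not required.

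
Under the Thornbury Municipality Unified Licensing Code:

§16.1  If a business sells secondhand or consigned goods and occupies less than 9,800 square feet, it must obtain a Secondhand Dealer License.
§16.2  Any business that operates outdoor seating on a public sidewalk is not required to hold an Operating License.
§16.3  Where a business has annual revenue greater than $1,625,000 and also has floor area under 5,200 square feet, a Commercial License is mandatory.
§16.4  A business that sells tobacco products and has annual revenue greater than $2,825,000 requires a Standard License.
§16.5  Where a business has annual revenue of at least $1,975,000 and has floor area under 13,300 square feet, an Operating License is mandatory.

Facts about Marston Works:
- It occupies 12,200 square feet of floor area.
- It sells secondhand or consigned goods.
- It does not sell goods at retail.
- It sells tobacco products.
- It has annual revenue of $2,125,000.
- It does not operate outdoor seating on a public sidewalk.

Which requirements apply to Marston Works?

Operating License

§16.1 sells secondhand or consigned goods; floor area 12,200 square feet ≥ 9,800 square feet → Secondhand Dealer License not required.
§16.2 does not operate outdoor seating on a public sidewalk → Operating License exemption does not apply.
§16.3 revenue $2,125,000 > $1,625,000; floor area 12,200 square feet ≥ 5,200 square feet → Commercial License not required.
§16.4 sells tobacco products; revenue $2,125,000 ≤ $2,825,000 → Standard License not required.
§16.5 revenue $2,125,000 ≥ $1,975,000; floor area 12,200 square feet < 13,300 square feet → Operating License required.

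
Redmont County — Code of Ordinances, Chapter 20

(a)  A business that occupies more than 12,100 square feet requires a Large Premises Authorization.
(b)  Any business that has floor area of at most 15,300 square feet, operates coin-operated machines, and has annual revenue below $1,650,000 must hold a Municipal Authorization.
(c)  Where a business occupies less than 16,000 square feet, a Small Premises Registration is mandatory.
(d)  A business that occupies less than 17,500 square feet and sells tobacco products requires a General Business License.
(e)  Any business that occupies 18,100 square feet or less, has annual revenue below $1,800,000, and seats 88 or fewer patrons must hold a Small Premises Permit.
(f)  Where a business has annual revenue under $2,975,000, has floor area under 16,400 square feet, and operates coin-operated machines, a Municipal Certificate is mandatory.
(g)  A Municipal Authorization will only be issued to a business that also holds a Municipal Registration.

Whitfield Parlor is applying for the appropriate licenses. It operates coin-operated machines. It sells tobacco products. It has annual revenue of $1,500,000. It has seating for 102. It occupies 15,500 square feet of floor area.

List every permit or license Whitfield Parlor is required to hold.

General Business License, Large Premises Authorization, Municipal Certificate, Small Premises Registration

(a) floor area 15,500 square feet > 12,100 square feet → Large Premises Authorization required.
(b) floor area 15,500 square feet > 15,300 square feet; operates coin-operated machines; revenue $1,500,000 < $1,650,000 → Municipal Authorization not required.
(c) floor area 15,500 square feet < 16,000 square feet → Small Premises Registration required.
(d) floor area 15,500 square feet < 17,500 square feet; sells tobacco products → General Business License required.
(e) floor area 15,500 square feet ≤ 18,100 square feet; revenue $1,500,000 < $1,800,000; seating 102 > 88 → Small Premises Permit not required.
(f) revenue $1,500,000 < $2,975,000; floor area 15,500 square feet < 16,400 square feet; operates coin-operated machines → Municipal Certificate required.
(g) Municipal Authorization is not required → no effect.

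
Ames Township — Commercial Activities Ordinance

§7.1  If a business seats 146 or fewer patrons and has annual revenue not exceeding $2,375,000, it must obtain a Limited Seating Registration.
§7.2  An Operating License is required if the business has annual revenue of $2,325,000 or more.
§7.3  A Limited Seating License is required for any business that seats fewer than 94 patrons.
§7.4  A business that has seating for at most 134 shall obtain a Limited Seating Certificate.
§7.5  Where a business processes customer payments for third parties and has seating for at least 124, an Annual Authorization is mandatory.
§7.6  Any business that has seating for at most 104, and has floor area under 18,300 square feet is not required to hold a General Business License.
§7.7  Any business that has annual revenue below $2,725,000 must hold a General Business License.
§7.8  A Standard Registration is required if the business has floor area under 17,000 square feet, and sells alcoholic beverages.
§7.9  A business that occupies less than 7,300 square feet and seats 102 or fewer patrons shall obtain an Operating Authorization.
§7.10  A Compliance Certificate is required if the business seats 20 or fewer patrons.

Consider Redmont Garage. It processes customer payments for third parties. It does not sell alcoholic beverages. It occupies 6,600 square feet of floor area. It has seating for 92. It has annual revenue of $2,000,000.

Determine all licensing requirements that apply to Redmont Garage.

§7.1 seating 92 ≤ 146; revenue $2,000,000 ≤ $2,375,000 → Limited Seating Registration required.
§7.2 revenue $2,000,000 < $2,325,000 → Operating License not required.
§7.3 seating 92 < 94 → Limited Seating License required.
§7.4 seating 92 ≤ 134 → Limited Seating Certificate required.
§7.5 processes customer payments for third parties; seating 92 < 124 → Annual Authorization not required.
§7.6 seating 92 ≤ 104; floor area 6,600 square feet < 18,300 square feet → exempt from General Business License.
§7.7 revenue $2,000,000 < $2,725,000 → General Business License required.
§7.8 floor area 6,600 square feet < 17,000 square feet; does not sell alcoholic beverages → Standard Registration not required.
§7.9 floor area 6,600 square feet < 7,300 square feet; seating 92 ≤ 102 → Operating Authorization required.
§7.10 seating 92 > 20 → Compliance Certificate not required.

Limited Seating Certificate, Limited Seating License, Limited Seating Registration, Operating Authorization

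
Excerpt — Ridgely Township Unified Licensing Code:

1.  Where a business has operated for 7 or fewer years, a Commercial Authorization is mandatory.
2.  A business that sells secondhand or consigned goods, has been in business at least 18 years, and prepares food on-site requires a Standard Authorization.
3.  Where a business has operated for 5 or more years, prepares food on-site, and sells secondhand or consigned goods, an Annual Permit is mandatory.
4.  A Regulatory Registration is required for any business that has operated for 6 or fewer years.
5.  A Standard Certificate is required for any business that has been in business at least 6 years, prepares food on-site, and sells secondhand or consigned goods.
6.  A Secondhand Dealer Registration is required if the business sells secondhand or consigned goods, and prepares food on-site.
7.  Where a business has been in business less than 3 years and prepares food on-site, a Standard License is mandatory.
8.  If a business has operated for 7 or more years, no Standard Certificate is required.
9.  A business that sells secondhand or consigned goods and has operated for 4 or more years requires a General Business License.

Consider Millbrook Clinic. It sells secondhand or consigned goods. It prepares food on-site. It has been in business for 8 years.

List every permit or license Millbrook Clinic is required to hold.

Annual Permit, General Business License, Secondhand Dealer Registration

1. years in business 8 > 7 → Commercial Authorization not required.
2. sells secondhand or consigned goods; years in business 8 < 18; prepares food on-site → Standard Authorization not required.
3. years in business 8 ≥ 5; prepares food on-site; sells secondhand or consigned goods → Annual Permit required.
4. years in business 8 > 6 → Regulatory Registration not required.
5. years in business 8 ≥ 6; prepares food on-site; sells secondhand or consigned goods → Standard Certificate required.
6. sells secondhand or consigned goods; prepares food on-site → Secondhand Dealer Registration required.
7. years in business 8 ≥ 3; prepares food on-site → Standard License not required.
8. years in business 8 ≥ 7 → exempt from Standard Certificate.
9. sells secondhand or consigned goods; years in business 8 ≥ 4 → General Business License required.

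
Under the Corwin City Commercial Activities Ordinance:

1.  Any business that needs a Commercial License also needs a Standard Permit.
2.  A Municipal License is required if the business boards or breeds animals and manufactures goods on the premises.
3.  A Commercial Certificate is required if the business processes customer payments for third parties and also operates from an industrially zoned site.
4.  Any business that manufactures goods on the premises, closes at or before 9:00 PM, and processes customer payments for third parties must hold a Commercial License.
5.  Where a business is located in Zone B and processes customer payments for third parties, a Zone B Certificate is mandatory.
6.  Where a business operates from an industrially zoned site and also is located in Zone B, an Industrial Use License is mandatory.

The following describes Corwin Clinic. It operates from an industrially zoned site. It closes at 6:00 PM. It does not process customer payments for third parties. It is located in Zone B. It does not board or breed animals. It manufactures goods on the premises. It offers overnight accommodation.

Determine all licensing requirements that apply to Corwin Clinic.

Industrial Use License

1. Commercial License is not required → no effect.
2. does not board or breed animals; manufactures goods on the premises → Municipal License not required.
3. does not process customer payments for third parties; operates from an industrially zoned site → Commercial Certificate not required.
4. manufactures goods on the premises; closes 6:00 PM, at/before 9:00 PM; does not process customer payments for third parties → Commercial License not required.
5. is located in Zone B; does not process customer payments for third parties → Zone B Certificate not required.
6. operates from an industrially zoned site; is located in Zone B → Industrial Use License required.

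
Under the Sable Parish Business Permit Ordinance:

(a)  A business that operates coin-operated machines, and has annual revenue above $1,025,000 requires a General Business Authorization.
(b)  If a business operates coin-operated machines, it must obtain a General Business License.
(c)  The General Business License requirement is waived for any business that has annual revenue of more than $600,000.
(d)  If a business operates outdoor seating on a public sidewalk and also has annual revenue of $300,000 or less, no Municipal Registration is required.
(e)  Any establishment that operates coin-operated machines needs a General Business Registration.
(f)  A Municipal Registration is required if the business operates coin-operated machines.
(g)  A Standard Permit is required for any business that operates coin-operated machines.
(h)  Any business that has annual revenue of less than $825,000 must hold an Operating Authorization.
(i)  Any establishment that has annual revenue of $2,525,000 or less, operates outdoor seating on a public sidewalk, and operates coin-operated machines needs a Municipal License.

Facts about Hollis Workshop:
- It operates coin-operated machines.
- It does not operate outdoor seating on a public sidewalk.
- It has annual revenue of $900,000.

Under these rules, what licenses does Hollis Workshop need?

(a) operates coin-operated machines; revenue $900,000 ≤ $1,025,000 → General Business Authorization not required.
(b) operates coin-operated machines → General Business License required.
(c) revenue $900,000 > $600,000 → exempt from General Business License.
(d) does not operate outdoor seating on a public sidewalk; revenue $900,000 > $300,000 → Municipal Registration exemption does not apply.
(e) operates coin-operated machines → General Business Registration required.
(f) operates coin-operated machines → Municipal Registration required.
(g) operates coin-operated machines → Standard Permit required.
(h) revenue $900,000 ≥ $825,000 → Operating Authorization not required.
(i) revenue $900,000 ≤ $2,525,000; does not operate outdoor seating on a public sidewalk; operates coin-operated machines → Municipal License not required.

General Business Registration, Municipal Registration, Standard Permit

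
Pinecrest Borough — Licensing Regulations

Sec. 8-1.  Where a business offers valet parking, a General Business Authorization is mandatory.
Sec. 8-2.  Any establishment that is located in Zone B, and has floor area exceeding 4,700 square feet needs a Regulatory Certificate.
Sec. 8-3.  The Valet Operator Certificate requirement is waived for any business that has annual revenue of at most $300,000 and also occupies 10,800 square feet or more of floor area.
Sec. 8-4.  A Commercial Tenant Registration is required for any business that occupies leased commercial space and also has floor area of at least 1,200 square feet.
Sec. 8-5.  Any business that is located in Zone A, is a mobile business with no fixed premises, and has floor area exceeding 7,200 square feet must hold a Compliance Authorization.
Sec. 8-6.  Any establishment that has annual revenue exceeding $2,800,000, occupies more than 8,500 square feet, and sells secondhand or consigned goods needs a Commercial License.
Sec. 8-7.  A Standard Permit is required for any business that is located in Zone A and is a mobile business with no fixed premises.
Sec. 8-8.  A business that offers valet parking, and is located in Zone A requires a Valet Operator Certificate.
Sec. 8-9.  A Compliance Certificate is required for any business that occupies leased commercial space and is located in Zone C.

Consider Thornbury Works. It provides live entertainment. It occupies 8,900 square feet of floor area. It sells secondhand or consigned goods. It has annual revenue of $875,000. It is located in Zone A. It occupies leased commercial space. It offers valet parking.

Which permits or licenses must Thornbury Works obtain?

Commercial Tenant Registration, General Business Authorization, Valet Operator Certificate

Sec. 8-1. offers valet parking → General Business Authorization required.
Sec. 8-2. is located in Zone A (not: is located in Zone B); floor area 8,900 square feet > 4,700 square feet → Regulatory Certificate not required.
Sec. 8-3. revenue $875,000 > $300,000; floor area 8,900 square feet < 10,800 square feet → Valet Operator Certificate exemption does not apply.
Sec. 8-4. occupies leased commercial space; floor area 8,900 square feet ≥ 1,200 square feet → Commercial Tenant Registration required.
Sec. 8-5. is located in Zone A; occupies leased commercial space (not: is a mobile business with no fixed premises); floor area 8,900 square feet > 7,200 square feet → Compliance Authorization not required.
Sec. 8-6. revenue $875,000 ≤ $2,800,000; floor area 8,900 square feet > 8,500 square feet; sells secondhand or consigned goods → Commercial License not required.
Sec. 8-7. is located in Zone A; occupies leased commercial space (not: is a mobile business with no fixed premises) → Standard Permit not required.
Sec. 8-8. offers valet parking; is located in Zone A → Valet Operator Certificate required.
Sec. 8-9. occupies leased commercial space; is located in Zone A (not: is located in Zone C) → Compliance Certificate not required.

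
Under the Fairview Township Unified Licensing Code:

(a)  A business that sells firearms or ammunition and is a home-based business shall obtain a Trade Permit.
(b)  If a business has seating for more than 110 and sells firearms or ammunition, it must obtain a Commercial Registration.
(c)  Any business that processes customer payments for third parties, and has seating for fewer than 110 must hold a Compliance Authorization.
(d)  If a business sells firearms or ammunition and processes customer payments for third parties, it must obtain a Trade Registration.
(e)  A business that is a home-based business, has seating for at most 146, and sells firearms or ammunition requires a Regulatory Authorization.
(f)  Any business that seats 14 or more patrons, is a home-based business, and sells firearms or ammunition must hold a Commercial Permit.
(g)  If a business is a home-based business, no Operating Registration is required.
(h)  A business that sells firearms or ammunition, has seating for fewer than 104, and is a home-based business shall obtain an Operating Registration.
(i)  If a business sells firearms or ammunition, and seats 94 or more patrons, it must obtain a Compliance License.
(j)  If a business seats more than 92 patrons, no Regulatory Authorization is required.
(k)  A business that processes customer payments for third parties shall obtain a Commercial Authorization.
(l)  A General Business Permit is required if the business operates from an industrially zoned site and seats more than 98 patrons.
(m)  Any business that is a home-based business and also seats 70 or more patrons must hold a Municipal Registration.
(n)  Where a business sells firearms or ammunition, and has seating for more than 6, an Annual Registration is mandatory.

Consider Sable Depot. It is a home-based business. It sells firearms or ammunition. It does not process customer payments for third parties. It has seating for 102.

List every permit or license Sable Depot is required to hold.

(a) sells firearms or ammunition; is a home-based business → Trade Permit required.
(b) seating 102 ≤ 110; sells firearms or ammunition → Commercial Registration not required.
(c) does not process customer payments for third parties; seating 102 < 110 → Compliance Authorization not required.
(d) sells firearms or ammunition; does not process customer payments for third parties → Trade Registration not required.
(e) is a home-based business; seating 102 ≤ 146; sells firearms or ammunition → Regulatory Authorization required.
(f) seating 102 ≥ 14; is a home-based business; sells firearms or ammunition → Commercial Permit required.
(g) is a home-based business → exempt from Operating Registration.
(h) sells firearms or ammunition; seating 102 < 104; is a home-based business → Operating Registration required.
(i) sells firearms or ammunition; seating 102 ≥ 94 → Compliance License required.
(j) seating 102 > 92 → exempt from Regulatory Authorization.
(k) does not process customer payments for third parties → Commercial Authorization not required.
(l) is a home-based business (not: operates from an industrially zoned site); seating 102 > 98 → General Business Permit not required.
(m) is a home-based business; seating 102 ≥ 70 → Municipal Registration required.
(n) sells firearms or ammunition; seating 102 > 6 → Annual Registration required.

Annual Registration, Commercial Permit, Compliance License, Municipal Registration, Trade Permit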